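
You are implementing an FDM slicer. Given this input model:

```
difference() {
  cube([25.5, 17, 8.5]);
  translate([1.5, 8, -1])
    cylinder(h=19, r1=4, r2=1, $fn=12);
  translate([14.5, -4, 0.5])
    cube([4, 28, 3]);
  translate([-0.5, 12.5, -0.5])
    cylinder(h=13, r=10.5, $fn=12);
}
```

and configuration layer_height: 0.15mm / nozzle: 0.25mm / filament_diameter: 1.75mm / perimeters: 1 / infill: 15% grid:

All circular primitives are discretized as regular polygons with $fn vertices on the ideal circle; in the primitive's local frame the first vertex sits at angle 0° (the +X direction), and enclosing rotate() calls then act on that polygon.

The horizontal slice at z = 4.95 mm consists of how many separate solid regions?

1

At z = 4.95 mm: the cube (footprint 25.5×17) is included at this height; the cone at (1.5, 8) (r1=4→r2=1) has section circumradius 3.061 here — a regular 12-gon; the cube at (14.5, -4) is not intersected at this z (z outside [0.5, 3.5]); the cylinder at (-0.5, 12.5): section is a regular 12-gon, circumradius r=10.5; Taking the first minus the rest: starting from the 25.5×17 cube, the cone at (1.5, 8) partially overlaps it — only the 22.63 mm² overlap (of its 28.10 mm²) is removed, clipping the outline; the r=10.5 cylinder at (-0.5, 12.5) partially overlaps it — only the 97.13 mm² overlap (of its 330.75 mm²) is removed, clipping the outline — 1 connected region. The result has 1 disconnected region.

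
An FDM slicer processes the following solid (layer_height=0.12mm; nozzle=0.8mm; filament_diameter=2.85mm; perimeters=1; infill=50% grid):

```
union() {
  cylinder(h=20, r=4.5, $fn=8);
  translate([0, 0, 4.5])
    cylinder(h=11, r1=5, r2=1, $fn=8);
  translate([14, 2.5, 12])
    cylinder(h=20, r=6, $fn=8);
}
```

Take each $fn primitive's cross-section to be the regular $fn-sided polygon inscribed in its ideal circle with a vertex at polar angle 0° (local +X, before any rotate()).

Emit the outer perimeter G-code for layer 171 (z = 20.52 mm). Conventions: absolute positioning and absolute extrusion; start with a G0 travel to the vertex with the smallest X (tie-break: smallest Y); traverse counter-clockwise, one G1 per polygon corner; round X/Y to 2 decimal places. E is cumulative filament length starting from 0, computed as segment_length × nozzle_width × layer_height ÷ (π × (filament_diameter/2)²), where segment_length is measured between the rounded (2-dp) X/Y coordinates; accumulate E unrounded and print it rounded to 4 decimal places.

G0 X8.00 Y2.50 Z20.52
G1 X9.76 Y-1.74 E0.0691
G1 X14.00 Y-3.50 E0.1382
G1 X18.24 Y-1.74 E0.2073
G1 X20.00 Y2.50 E0.2763
G1 X18.24 Y6.74 E0.3454
G1 X14.00 Y8.50 E0.4145
G1 X9.76 Y6.74 E0.4836
G1 X8.00 Y2.50 E0.5527

At z = 20.52 mm: the cylinder does not reach this height (z outside [0, 20]); the cone is not intersected at this z (z outside [4.5, 15.5]); the r=6 cylinder at (14, 2.5) contributes a regular 8-gon of circumradius 6; Merging all regions: only the r=6 cylinder at (14, 2.5) is present, so the union is just that shape — 1 connected region. The outline is a single polygon with 8 vertices. Extrusion per mm of travel: 0.8 × 0.12 / (π × 1.425²) = 0.015048. Accumulating E over each segment gives final E = 0.5527.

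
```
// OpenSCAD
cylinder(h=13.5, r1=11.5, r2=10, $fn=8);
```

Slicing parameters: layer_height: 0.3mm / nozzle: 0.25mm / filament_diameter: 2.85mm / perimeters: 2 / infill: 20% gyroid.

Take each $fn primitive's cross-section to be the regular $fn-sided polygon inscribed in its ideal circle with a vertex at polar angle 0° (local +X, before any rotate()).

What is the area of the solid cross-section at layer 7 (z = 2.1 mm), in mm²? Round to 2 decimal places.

At z = 2.1 mm: the cone contributes a regular 8-gon of circumradius 11.267 (interpolated between r1=11.5 and r2=10 at t=0.156) (area = (8/2)·11.267²·sin(360°/8) = 359.03 mm²). Overall, the cross-section is a single solid region. Net area = 359.03 mm².

359.03 mm²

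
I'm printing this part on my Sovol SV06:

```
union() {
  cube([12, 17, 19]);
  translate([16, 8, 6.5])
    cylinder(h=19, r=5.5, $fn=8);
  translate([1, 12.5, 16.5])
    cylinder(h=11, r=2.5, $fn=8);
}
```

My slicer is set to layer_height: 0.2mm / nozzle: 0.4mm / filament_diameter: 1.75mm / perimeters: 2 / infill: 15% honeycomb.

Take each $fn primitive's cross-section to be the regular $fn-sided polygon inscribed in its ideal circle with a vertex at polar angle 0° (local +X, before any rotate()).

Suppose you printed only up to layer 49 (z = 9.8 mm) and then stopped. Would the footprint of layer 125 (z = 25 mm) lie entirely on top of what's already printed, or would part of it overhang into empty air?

Compare the two slices. At z = 9.8: the 12×17 cube contributes its full rectangle (area 204.00 mm²); the cylinder at (16, 8): section is a regular 8-gon, circumradius r=5.5 (area = (8/2)·5.500²·sin(360°/8) = 85.56 mm²); the cylinder at (1, 12.5) does not reach this height (z outside [16.5, 27.5]); Combining (union): the regions partially overlap — summed areas 289.56 mm² minus the doubly-counted overlap 5.43 mm² gives 284.13 mm² — area = 284.13 mm². At z = 25: the cube is not intersected at this z (z outside [0, 19]); the r=5.5 cylinder at (16, 8) gives a regular 8-gon of circumradius 5.5 (constant along its height) (area = (8/2)·5.500²·sin(360°/8) = 85.56 mm²); the r=2.5 cylinder at (1, 12.5) gives a regular 8-gon of circumradius 2.5 (constant along its height) (area = (8/2)·2.500²·sin(360°/8) = 17.68 mm²); Combining (union): the 2 present regions are separate (no shared area or edge), so areas and boundary lengths simply add and each stays a separate island — area = 103.24 mm². Checking containment: at z = 25 the cross-section extends beyond the z = 9.8 cross-section by about 4.25 mm².

part overhangs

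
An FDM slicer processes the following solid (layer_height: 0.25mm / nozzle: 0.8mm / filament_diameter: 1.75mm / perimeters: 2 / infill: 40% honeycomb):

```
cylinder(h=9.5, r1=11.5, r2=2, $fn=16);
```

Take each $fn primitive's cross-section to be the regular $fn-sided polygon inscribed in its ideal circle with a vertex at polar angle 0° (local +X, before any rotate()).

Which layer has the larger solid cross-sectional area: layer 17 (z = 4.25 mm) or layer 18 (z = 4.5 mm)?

Layer 17 (z = 4.25): the cone (r1=11.5→r2=2) has section circumradius 7.250 here — a regular 16-gon (area = (16/2)·7.250²·sin(360°/16) = 160.92 mm²). So its area = 160.92 mm². Layer 18 (z = 4.5): the cone contributes a regular 16-gon of circumradius 7.000 (interpolated between r1=11.5 and r2=2 at t=0.474) (area = (16/2)·7.000²·sin(360°/16) = 150.01 mm²). So its area = 150.01 mm². Layer 17 is larger (160.92 vs 150.01 mm²).

layer 17 (z = 4.25 mm)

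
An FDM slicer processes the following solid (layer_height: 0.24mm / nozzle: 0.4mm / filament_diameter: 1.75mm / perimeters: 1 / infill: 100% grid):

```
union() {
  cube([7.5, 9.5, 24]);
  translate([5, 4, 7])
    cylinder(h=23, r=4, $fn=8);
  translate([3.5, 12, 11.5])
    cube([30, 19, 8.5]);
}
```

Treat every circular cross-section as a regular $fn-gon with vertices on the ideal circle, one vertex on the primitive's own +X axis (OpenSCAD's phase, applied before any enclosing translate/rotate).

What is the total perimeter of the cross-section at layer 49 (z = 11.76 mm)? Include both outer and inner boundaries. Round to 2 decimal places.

132.90 mm

At z = 11.76 mm: the cube (footprint 7.5×9.5) is included at this height (perimeter 34.00 mm); the r=4 cylinder at (5, 4) gives a regular 8-gon of circumradius 4 (constant along its height) (perimeter = 2·8·4.000·sin(180°/8) = 24.49 mm); the 30×19 cube at (3.5, 12) contributes its full rectangle (perimeter 98.00 mm); Combining (union): the regions partially overlap (shared area 40.04 mm²), so the edge portions inside another operand are dropped and the merged outline is re-measured after clipping — boundary = 132.90 mm. Overall, the cross-section has 2 separate islands. Total boundary length (outer) = 132.90 mm.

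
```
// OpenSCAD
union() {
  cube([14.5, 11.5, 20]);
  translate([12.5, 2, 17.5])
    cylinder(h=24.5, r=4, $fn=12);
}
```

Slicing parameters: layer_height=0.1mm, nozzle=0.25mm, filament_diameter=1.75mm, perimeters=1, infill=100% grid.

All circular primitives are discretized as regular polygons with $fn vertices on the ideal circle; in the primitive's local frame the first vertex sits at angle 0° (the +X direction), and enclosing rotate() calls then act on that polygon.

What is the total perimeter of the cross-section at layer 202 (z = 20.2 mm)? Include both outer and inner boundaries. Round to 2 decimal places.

24.85 mm

At z = 20.2 mm: the cube does not reach this height (z outside [0, 20]); the r=4 cylinder at (12.5, 2) gives a regular 12-gon of circumradius 4 (constant along its height) (perimeter = 2·12·4.000·sin(180°/12) = 24.85 mm); Merging all regions: only the r=4 cylinder at (12.5, 2) is present, so the union is just that shape — boundary = 24.85 mm. Overall, the cross-section is a single solid region. Total boundary length (outer) = 24.85 mm.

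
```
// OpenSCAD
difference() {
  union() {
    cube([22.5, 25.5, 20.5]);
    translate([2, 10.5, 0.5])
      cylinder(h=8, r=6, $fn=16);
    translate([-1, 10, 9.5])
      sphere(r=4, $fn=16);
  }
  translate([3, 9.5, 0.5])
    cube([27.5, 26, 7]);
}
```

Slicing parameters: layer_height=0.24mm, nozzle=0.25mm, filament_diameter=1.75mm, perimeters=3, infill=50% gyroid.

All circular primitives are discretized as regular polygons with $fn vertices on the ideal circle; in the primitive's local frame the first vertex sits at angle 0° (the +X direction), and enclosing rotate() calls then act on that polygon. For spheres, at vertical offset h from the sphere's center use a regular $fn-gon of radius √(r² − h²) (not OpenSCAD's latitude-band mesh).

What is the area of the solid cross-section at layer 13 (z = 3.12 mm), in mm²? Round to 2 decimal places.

At z = 3.12 mm: the cube (footprint 22.5×25.5) is included at this height (area 573.75 mm²); the r=6 cylinder at (2, 10.5) gives a regular 16-gon of circumradius 6 (constant along its height) (area = (16/2)·6.000²·sin(360°/16) = 110.21 mm²); the sphere at (-1, 10) is not intersected at this z (|z−center|=6.380 > r=4); Combining (union): the regions partially overlap — summed areas 683.96 mm² minus the doubly-counted overlap 78.31 mm² gives 605.65 mm² — area = 605.65 mm²; the 27.5×26 cube at (3, 9.5) contributes its full rectangle (area 715.00 mm²); After the difference (first − rest): starting from the result so far (605.65 mm²), the 27.5×26 cube at (3, 9.5) partially overlaps it — only the 312.00 mm² overlap (of its 715.00 mm²) is removed, clipping the outline — area = 293.65 mm². Overall, the cross-section is a single solid region. Net area = 293.65 mm².

293.65 mm²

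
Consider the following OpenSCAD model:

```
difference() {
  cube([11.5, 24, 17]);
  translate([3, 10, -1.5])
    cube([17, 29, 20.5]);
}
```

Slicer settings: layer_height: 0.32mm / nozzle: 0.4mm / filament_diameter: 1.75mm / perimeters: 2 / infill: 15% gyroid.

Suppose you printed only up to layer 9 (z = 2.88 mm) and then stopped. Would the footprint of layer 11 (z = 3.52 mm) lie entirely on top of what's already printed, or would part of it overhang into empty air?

Compare the two slices. At z = 2.88: the cube is present — its section is the full 11.5×24 rectangle (area 276.00 mm²); the cube at (3, 10) is present — its section is the full 17×29 rectangle (area 493.00 mm²); Taking the first minus the rest: starting from the 11.5×24 cube (276.00 mm²), the 17×29 cube at (3, 10) partially overlaps it — only the 119.00 mm² overlap (of its 493.00 mm²) is removed, clipping the outline — area = 157.00 mm². At z = 3.52: the cube is present — its section is the full 11.5×24 rectangle (area 276.00 mm²); the 17×29 cube at (3, 10) contributes its full rectangle (area 493.00 mm²); After the difference (first − rest): starting from the 11.5×24 cube (276.00 mm²), the 17×29 cube at (3, 10) partially overlaps it — only the 119.00 mm² overlap (of its 493.00 mm²) is removed, clipping the outline — area = 157.00 mm². Checking containment: the cross-section at z = 3.52 is a subset of the cross-section at z = 2.88.

entirely on top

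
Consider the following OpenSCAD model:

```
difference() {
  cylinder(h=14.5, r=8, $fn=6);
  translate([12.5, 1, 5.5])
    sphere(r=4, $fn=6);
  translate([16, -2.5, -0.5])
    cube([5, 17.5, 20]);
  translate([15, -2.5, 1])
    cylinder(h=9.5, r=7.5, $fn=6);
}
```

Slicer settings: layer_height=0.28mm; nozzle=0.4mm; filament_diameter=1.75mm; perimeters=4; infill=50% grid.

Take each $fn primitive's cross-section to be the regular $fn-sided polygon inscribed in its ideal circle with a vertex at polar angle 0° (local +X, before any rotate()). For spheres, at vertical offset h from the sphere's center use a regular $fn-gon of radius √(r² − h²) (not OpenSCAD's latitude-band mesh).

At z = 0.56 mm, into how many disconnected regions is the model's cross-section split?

1

At z = 0.56 mm: the r=8 cylinder gives a regular 6-gon of circumradius 8 (constant along its height); the sphere at (12.5, 1) is absent (|z−center|=4.940 > r=4); the 5×17.5 cube at (16, -2.5) contributes its full rectangle; the cylinder at (15, -2.5) is absent (z outside [1, 10.5]); After the difference (first − rest): starting from the r=8 cylinder, the 5×17.5 cube at (16, -2.5) misses the remaining region (no effect) — 1 connected region. The result has 1 disconnected region.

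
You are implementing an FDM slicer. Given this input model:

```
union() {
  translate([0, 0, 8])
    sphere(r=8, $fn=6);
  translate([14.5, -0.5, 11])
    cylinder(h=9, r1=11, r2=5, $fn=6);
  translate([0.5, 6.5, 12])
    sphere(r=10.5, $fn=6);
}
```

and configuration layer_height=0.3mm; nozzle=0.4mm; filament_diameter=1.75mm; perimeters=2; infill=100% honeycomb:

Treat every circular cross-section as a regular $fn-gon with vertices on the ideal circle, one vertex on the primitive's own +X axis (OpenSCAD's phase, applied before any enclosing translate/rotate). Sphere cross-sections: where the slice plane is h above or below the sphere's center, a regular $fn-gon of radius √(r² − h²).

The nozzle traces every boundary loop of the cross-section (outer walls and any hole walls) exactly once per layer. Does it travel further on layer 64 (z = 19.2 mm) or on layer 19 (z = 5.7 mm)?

Layer 64 (z = 19.2): the sphere does not reach this height (|z−center|=11.200 > r=8); the cone at (14.5, -0.5) (r1=11→r2=5) has section circumradius 5.533 here — a regular 6-gon (perimeter = 2·6·5.533·sin(180°/6) = 33.20 mm); the r=10.5 sphere at (0.5, 6.5) slices to a regular 6-gon of circumradius 7.643 (√(r²−h²) with h=7.2 from center) (perimeter = 2·6·7.643·sin(180°/6) = 45.86 mm); Combining (union): the 2 present regions are separate (no shared area or edge), so areas and boundary lengths simply add and each stays a separate island — boundary = 79.06 mm. So its perimeter = 79.06 mm. Layer 19 (z = 5.7): the sphere: section is a regular 6-gon, circumradius = √(r²−h²) = √(8²−2.3²) = 7.662 (perimeter = 2·6·7.662·sin(180°/6) = 45.97 mm); the cone at (14.5, -0.5) is not intersected at this z (z outside [11, 20]); the sphere at (0.5, 6.5): section is a regular 6-gon, circumradius = √(r²−h²) = √(10.5²−6.3²) = 8.400 (perimeter = 2·6·8.400·sin(180°/6) = 50.40 mm); Taking the union: the regions partially overlap (shared area 75.03 mm²), so the edge portions inside another operand are dropped and the merged outline is re-measured after clipping — boundary = 63.20 mm. So its perimeter = 63.20 mm. Layer 64 is larger (79.06 vs 63.20 mm).

layer 64 (z = 19.2 mm)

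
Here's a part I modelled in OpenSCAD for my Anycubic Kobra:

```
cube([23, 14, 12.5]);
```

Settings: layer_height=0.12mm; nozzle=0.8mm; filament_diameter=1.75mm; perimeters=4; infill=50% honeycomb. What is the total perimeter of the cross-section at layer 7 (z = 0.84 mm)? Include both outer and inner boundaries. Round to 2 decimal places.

74.00 mm

At z = 0.84 mm: the cube (footprint 23×14) is included at this height (perimeter 74.00 mm). Overall, the cross-section is a single solid region. Total boundary length (outer) = 74.00 mm.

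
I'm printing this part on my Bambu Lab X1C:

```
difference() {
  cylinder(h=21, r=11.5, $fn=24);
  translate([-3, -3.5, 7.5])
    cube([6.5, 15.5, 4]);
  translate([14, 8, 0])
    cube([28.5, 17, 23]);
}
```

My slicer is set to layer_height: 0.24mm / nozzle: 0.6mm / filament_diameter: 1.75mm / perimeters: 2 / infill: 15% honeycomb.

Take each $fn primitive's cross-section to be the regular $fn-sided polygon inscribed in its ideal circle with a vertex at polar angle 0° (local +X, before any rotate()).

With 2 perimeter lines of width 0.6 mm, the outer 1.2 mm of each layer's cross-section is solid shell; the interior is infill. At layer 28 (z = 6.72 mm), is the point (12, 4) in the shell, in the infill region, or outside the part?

outside

At z = 6.72 mm: the cylinder: section is a regular 24-gon, circumradius r=11.5; the cube at (-3, -3.5) does not reach this height (z outside [7.5, 11.5]); the cube at (14, 8) is present — its section is the full 28.5×17 rectangle; Subtracting the remaining from the first: starting from the r=11.5 cylinder, the 28.5×17 cube at (14, 8) misses the remaining region (no effect) — 1 connected region. Overall, the cross-section is a single solid region. The nearest boundary edge runs (9.96, 5.75)→(11.11, 2.98); distance from the point to it = 1.22 mm. The point is not inside any of the regions above, so it lies outside the cross-section (1.22 mm from the nearest boundary).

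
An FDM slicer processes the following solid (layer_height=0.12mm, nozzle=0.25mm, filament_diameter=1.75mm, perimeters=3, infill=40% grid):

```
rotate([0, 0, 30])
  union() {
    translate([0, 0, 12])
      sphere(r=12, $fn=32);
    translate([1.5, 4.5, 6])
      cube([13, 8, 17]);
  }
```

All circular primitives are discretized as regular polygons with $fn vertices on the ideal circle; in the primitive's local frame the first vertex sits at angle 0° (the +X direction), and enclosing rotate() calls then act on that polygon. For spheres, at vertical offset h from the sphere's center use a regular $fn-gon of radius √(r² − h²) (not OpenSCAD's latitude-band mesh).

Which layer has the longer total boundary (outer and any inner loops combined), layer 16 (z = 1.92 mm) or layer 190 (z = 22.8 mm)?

Layer 16 (z = 1.92): the sphere: section is a regular 32-gon, circumradius = √(r²−h²) = √(12²−10.08²) = 6.511 (perimeter = 2·32·6.511·sin(180°/32) = 40.84 mm); the cube at (1.5, 4.5) is absent (z outside [6, 23]); Merging all regions: only the r=12 sphere is present, so the union is just that shape — boundary = 40.84 mm; (whole slice rotated 30° about Z — lengths, areas and connectivity unchanged). So its perimeter = 40.84 mm. Layer 190 (z = 22.8): the sphere: section is a regular 32-gon, circumradius = √(r²−h²) = √(12²−10.8²) = 5.231 (perimeter = 2·32·5.231·sin(180°/32) = 32.81 mm); the cube at (1.5, 4.5) is present — its section is the full 13×8 rectangle (perimeter 42.00 mm); Taking the union: the regions partially overlap (shared area 0.31 mm²), so the edge portions inside another operand are dropped and the merged outline is re-measured after clipping — boundary = 71.97 mm; (whole slice rotated 30° about Z — lengths, areas and connectivity unchanged). So its perimeter = 71.97 mm. Layer 190 is larger (71.97 vs 40.84 mm).

layer 190 (z = 22.8 mm)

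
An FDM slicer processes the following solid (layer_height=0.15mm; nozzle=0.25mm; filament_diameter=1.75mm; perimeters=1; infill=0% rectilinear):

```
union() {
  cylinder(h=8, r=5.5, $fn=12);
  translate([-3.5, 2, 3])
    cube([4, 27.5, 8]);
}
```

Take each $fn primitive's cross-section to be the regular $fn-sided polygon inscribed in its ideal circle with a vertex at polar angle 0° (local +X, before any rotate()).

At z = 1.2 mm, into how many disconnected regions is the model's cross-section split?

1

At z = 1.2 mm: the r=5.5 cylinder gives a regular 12-gon of circumradius 5.5 (constant along its height); the cube at (-3.5, 2) is not intersected at this z (z outside [3, 11]); Taking the union: only the r=5.5 cylinder is present, so the union is just that shape — 1 connected region. The result has 1 disconnected region.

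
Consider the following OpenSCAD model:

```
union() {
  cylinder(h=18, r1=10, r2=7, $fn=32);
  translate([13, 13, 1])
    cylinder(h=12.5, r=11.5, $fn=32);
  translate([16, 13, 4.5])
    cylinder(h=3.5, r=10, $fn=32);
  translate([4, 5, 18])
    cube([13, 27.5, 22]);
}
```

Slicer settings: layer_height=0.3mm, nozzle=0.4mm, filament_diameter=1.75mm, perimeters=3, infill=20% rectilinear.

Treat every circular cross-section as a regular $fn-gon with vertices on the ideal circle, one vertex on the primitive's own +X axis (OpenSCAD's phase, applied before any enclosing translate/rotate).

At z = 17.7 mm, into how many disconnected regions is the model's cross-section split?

1

At z = 17.7 mm: the cone (r1=10→r2=7) has section circumradius 7.050 here — a regular 32-gon; the cylinder at (13, 13) is not intersected at this z (z outside [1, 13.5]); the cylinder at (16, 13) does not reach this height (z outside [4.5, 8]); the cube at (4, 5) is absent (z outside [18, 40]); Taking the union: only the cone is present, so the union is just that shape — 1 connected region. The result has 1 disconnected region.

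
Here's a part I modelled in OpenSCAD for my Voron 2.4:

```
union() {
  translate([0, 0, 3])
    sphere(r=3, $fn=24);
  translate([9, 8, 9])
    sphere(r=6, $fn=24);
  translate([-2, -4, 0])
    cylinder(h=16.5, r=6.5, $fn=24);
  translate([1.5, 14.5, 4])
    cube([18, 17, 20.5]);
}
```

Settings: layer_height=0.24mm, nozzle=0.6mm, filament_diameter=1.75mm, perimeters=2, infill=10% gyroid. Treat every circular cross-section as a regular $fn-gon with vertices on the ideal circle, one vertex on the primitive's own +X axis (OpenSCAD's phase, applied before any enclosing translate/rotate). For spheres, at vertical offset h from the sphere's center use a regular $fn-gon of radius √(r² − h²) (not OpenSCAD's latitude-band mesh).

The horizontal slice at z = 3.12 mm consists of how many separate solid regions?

At z = 3.12 mm: the sphere: section is a regular 24-gon, circumradius = √(r²−h²) = √(3²−0.12²) = 2.998; the r=6 sphere at (9, 8) contributes a regular 24-gon of circumradius √(6²−5.88²) = 1.194; the cylinder at (-2, -4): section is a regular 24-gon, circumradius r=6.5; the cube at (1.5, 14.5) is not intersected at this z (z outside [4, 24.5]); Combining (union): the regions partially overlap (shared area 24.12 mm²), so overlapping operands fuse into one piece — 2 connected regions. The result has 2 disconnected regions.

2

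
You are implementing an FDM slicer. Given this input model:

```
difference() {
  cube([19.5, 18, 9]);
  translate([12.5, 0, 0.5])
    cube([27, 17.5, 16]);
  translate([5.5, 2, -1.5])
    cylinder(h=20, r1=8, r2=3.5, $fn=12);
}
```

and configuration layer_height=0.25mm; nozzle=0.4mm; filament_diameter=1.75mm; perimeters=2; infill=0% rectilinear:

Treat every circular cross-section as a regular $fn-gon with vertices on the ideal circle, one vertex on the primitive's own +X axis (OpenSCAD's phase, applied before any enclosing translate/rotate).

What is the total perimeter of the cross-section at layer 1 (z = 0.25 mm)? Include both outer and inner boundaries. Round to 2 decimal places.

At z = 0.25 mm: the cube (footprint 19.5×18) is included at this height (perimeter 75.00 mm); the cube at (12.5, 0) is not intersected at this z (z outside [0.5, 16.5]); the cone at (5.5, 2): at t=0.087 of its height the radius interpolates to r₁+(r₂−r₁)t = 7.606, giving a regular 12-gon of that circumradius (perimeter = 2·12·7.606·sin(180°/12) = 47.25 mm); Taking the first minus the rest: starting from the 19.5×18 cube, the cone at (5.5, 2) partially overlaps it — only the 105.80 mm² overlap (of its 173.57 mm²) is removed, clipping the outline — boundary = 75.76 mm. Overall, the cross-section is a single solid region. Total boundary length (outer) = 75.76 mm.

75.76 mm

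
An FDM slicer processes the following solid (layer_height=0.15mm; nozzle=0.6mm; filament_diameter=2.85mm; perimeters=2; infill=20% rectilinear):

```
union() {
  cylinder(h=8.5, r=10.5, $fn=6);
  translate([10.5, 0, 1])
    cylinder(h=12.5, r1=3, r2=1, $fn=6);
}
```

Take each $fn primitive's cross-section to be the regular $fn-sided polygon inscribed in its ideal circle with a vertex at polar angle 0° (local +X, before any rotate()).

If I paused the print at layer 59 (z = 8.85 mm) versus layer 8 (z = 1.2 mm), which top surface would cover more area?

Layer 59 (z = 8.85): the cylinder is not intersected at this z (z outside [0, 8.5]); the cone at (10.5, 0) contributes a regular 6-gon of circumradius 1.744 (interpolated between r1=3 and r2=1 at t=0.628) (area = (6/2)·1.744²·sin(360°/6) = 7.90 mm²); Combining (union): only the cone at (10.5, 0) is present, so the union is just that shape — area = 7.90 mm². So its area = 7.90 mm². Layer 8 (z = 1.2): the r=10.5 cylinder gives a regular 6-gon of circumradius 10.5 (constant along its height) (area = (6/2)·10.500²·sin(360°/6) = 286.44 mm²); the cone at (10.5, 0) contributes a regular 6-gon of circumradius 2.968 (interpolated between r1=3 and r2=1 at t=0.016) (area = (6/2)·2.968²·sin(360°/6) = 22.89 mm²); Taking the union: the regions partially overlap — summed areas 309.32 mm² minus the doubly-counted overlap 7.63 mm² gives 301.70 mm² — area = 301.70 mm². So its area = 301.70 mm². Layer 8 is larger (301.70 vs 7.90 mm²).

layer 8 (z = 1.2 mm)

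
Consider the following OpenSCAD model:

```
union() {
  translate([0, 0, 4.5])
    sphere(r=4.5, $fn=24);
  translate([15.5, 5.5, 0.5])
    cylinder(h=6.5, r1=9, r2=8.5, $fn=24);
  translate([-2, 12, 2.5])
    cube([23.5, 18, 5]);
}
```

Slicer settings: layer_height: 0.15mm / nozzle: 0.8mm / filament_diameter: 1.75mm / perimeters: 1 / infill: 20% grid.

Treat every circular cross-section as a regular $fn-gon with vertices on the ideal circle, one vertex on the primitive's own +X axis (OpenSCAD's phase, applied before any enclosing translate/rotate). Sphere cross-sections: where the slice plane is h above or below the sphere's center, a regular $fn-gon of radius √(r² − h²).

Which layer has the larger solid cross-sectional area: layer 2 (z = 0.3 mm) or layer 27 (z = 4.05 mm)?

layer 27 (z = 4.05 mm)

Layer 2 (z = 0.3): the r=4.5 sphere slices to a regular 24-gon of circumradius 1.616 (√(r²−h²) with h=4.2 from center) (area = (24/2)·1.616²·sin(360°/24) = 8.11 mm²); the cone at (15.5, 5.5) does not reach this height (z outside [0.5, 7]); the cube at (-2, 12) does not reach this height (z outside [2.5, 7.5]); Taking the union: only the r=4.5 sphere is present, so the union is just that shape — area = 8.11 mm². So its area = 8.11 mm². Layer 27 (z = 4.05): the sphere: section is a regular 24-gon, circumradius = √(r²−h²) = √(4.5²−0.45²) = 4.477 (area = (24/2)·4.477²·sin(360°/24) = 62.26 mm²); the cone at (15.5, 5.5) contributes a regular 24-gon of circumradius 8.727 (interpolated between r1=9 and r2=8.5 at t=0.546) (area = (24/2)·8.727²·sin(360°/24) = 236.54 mm²); the cube at (-2, 12) (footprint 23.5×18) is included at this height (area 423.00 mm²); Merging all regions: the regions partially overlap — summed areas 721.80 mm² minus the doubly-counted overlap 17.13 mm² gives 704.67 mm² — area = 704.67 mm². So its area = 704.67 mm². Layer 27 is larger (704.67 vs 8.11 mm²).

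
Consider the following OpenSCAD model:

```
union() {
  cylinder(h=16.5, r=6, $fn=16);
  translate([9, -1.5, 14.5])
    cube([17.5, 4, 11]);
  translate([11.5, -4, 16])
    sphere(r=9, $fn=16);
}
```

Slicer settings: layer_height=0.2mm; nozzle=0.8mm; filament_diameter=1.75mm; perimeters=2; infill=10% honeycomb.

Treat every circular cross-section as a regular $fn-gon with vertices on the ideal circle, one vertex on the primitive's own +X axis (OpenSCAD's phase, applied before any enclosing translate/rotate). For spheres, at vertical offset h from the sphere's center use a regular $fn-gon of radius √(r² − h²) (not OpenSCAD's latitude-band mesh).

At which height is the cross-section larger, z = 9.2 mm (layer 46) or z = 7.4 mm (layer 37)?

layer 46 (z = 9.2 mm)

Layer 46 (z = 9.2): the r=6 cylinder contributes a regular 16-gon of circumradius 6 (area = (16/2)·6.000²·sin(360°/16) = 110.21 mm²); the cube at (9, -1.5) is absent (z outside [14.5, 25.5]); the r=9 sphere at (11.5, -4) slices to a regular 16-gon of circumradius 5.896 (√(r²−h²) with h=6.8 from center) (area = (16/2)·5.896²·sin(360°/16) = 106.42 mm²); Merging all regions: the 2 present regions are separate (no shared area or edge), so areas and boundary lengths simply add and each stays a separate island — area = 216.63 mm². So its area = 216.63 mm². Layer 37 (z = 7.4): the r=6 cylinder gives a regular 16-gon of circumradius 6 (constant along its height) (area = (16/2)·6.000²·sin(360°/16) = 110.21 mm²); the cube at (9, -1.5) is not intersected at this z (z outside [14.5, 25.5]); the sphere at (11.5, -4): section is a regular 16-gon, circumradius = √(r²−h²) = √(9²−8.6²) = 2.653 (area = (16/2)·2.653²·sin(360°/16) = 21.55 mm²); Combining (union): the 2 present regions are separate (no shared area or edge), so areas and boundary lengths simply add and each stays a separate island — area = 131.77 mm². So its area = 131.77 mm². Layer 46 is larger (216.63 vs 131.77 mm²).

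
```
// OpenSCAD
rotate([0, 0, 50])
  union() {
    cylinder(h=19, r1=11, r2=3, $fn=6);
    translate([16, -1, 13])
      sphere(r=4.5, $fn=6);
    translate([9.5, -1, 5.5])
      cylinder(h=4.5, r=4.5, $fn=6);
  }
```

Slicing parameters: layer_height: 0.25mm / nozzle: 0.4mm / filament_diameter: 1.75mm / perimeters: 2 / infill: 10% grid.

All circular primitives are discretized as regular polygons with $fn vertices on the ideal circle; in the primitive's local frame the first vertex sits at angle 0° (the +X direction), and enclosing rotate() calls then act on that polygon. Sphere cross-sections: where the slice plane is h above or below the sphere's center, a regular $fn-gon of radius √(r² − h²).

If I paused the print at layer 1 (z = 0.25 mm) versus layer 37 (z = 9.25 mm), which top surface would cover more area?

layer 1 (z = 0.25 mm)

Layer 1 (z = 0.25): the cone contributes a regular 6-gon of circumradius 10.895 (interpolated between r1=11 and r2=3 at t=0.013) (area = (6/2)·10.895²·sin(360°/6) = 308.38 mm²); the sphere at (16, -1) is not intersected at this z (|z−center|=12.750 > r=4.5); the cylinder at (9.5, -1) is absent (z outside [5.5, 10]); Taking the union: only the cone is present, so the union is just that shape — area = 308.38 mm²; (whole slice rotated 50° about Z — lengths, areas and connectivity unchanged). So its area = 308.38 mm². Layer 37 (z = 9.25): the cone (r1=11→r2=3) has section circumradius 7.105 here — a regular 6-gon (area = (6/2)·7.105²·sin(360°/6) = 131.16 mm²); the r=4.5 sphere at (16, -1) slices to a regular 6-gon of circumradius 2.487 (√(r²−h²) with h=3.75 from center) (area = (6/2)·2.487²·sin(360°/6) = 16.08 mm²); the r=4.5 cylinder at (9.5, -1) gives a regular 6-gon of circumradius 4.5 (constant along its height) (area = (6/2)·4.500²·sin(360°/6) = 52.61 mm²); Combining (union): the regions partially overlap — summed areas 199.85 mm² minus the doubly-counted overlap 3.76 mm² gives 196.09 mm² — area = 196.09 mm²; (rotated 50° about Z; rotation is an isometry so areas/perimeters/island counts are preserved). So its area = 196.09 mm². Layer 1 is larger (308.38 vs 196.09 mm²).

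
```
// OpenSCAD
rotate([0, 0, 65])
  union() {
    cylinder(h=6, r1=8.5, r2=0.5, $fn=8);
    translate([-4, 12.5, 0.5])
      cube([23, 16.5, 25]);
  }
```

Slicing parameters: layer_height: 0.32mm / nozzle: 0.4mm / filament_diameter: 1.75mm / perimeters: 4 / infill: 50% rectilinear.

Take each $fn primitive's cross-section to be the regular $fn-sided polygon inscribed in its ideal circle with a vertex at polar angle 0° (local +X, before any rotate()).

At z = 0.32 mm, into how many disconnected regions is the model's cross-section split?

1

At z = 0.32 mm: the cone (r1=8.5→r2=0.5) has section circumradius 8.073 here — a regular 8-gon; the cube at (-4, 12.5) is not intersected at this z (z outside [0.5, 25.5]); Combining (union): only the cone is present, so the union is just that shape — 1 connected region; (whole slice rotated 65° about Z — lengths, areas and connectivity unchanged). The result has 1 disconnected region.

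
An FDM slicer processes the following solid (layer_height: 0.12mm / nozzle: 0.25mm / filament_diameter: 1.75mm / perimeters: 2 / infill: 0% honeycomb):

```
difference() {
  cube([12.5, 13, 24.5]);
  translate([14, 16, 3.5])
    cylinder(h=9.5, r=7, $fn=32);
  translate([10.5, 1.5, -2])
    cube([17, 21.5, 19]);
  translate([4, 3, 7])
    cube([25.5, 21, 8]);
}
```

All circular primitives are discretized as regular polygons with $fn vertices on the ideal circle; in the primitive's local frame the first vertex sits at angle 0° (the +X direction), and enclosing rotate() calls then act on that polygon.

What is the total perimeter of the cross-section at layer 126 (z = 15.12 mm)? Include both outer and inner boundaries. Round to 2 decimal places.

51.00 mm

At z = 15.12 mm: the cube is present — its section is the full 12.5×13 rectangle (perimeter 51.00 mm); the cylinder at (14, 16) is not intersected at this z (z outside [3.5, 13]); the cube at (10.5, 1.5) (footprint 17×21.5) is included at this height (perimeter 77.00 mm); the cube at (4, 3) is not intersected at this z (z outside [7, 15]); Subtracting the remaining from the first: starting from the 12.5×13 cube, the 17×21.5 cube at (10.5, 1.5) partially overlaps it — only the 23.00 mm² overlap (of its 365.50 mm²) is removed, clipping the outline — boundary = 51.00 mm. Overall, the cross-section is a single solid region. Total boundary length (outer) = 51.00 mm.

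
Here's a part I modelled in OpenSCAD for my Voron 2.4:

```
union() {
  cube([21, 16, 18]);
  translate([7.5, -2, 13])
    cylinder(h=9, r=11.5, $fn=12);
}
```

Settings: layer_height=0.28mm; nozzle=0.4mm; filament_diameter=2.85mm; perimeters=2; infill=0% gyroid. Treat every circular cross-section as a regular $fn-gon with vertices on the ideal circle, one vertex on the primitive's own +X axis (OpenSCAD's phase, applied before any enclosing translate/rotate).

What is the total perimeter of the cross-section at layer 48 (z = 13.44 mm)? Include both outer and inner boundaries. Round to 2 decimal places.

At z = 13.44 mm: the cube (footprint 21×16) is included at this height (perimeter 74.00 mm); the r=11.5 cylinder at (7.5, -2) contributes a regular 12-gon of circumradius 11.5 (perimeter = 2·12·11.500·sin(180°/12) = 71.43 mm); Merging all regions: the regions partially overlap (shared area 139.32 mm²), so the edge portions inside another operand are dropped and the merged outline is re-measured after clipping — boundary = 96.54 mm. Overall, the cross-section is a single solid region. Total boundary length (outer) = 96.54 mm.

96.54 mm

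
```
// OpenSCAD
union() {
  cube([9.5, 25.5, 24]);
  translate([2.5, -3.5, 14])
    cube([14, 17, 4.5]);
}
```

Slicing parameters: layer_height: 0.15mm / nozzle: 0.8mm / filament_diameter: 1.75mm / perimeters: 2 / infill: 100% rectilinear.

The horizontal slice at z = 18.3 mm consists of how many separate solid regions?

1

At z = 18.3 mm: the 9.5×25.5 cube contributes its full rectangle; the cube at (2.5, -3.5) is present — its section is the full 14×17 rectangle; Merging all regions: the regions partially overlap (shared area 94.50 mm²), so overlapping operands fuse into one piece — 1 connected region. The result has 1 disconnected region.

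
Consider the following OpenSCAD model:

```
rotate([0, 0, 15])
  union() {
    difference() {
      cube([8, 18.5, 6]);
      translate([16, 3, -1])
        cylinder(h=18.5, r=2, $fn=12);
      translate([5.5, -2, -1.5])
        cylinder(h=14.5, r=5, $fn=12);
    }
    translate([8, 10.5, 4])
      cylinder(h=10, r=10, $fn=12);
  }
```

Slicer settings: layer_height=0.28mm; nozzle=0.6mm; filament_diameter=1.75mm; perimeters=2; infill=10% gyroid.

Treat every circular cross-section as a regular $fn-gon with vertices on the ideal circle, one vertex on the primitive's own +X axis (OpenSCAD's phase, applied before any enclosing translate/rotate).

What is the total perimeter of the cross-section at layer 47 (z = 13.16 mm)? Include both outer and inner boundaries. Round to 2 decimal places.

62.12 mm

At z = 13.16 mm: the cube is not intersected at this z (z outside [0, 6]); the cylinder at (16, 3): section is a regular 12-gon, circumradius r=2 (perimeter = 2·12·2.000·sin(180°/12) = 12.42 mm); the cylinder at (5.5, -2) does not reach this height (z outside [-1.5, 13]); After the difference (first − rest): the first operand is absent here, so nothing remains; the r=10 cylinder at (8, 10.5) contributes a regular 12-gon of circumradius 10 (perimeter = 2·12·10.000·sin(180°/12) = 62.12 mm); Merging all regions: only the r=10 cylinder at (8, 10.5) is present, so the union is just that shape — boundary = 62.12 mm; (whole slice rotated 15° about Z — lengths, areas and connectivity unchanged). Overall, the cross-section is a single solid region. Total boundary length (outer) = 62.12 mm.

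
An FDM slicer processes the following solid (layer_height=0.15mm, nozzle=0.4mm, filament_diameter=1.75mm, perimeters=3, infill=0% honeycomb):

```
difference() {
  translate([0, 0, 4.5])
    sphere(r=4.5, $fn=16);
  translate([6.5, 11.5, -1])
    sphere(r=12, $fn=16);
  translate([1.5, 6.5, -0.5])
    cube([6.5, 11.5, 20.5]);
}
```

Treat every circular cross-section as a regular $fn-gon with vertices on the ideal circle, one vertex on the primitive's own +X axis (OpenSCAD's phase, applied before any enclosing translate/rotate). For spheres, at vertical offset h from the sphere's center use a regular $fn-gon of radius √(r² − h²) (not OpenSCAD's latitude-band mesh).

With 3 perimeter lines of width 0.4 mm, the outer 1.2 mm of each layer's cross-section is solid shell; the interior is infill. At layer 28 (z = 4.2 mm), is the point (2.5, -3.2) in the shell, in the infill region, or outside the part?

shell

At z = 4.2 mm: the sphere: section is a regular 16-gon, circumradius = √(r²−h²) = √(4.5²−0.3²) = 4.490; the r=12 sphere at (6.5, 11.5) contributes a regular 16-gon of circumradius √(12²−5.2²) = 10.815; the cube at (1.5, 6.5) is present — its section is the full 6.5×11.5 rectangle; Subtracting the remaining from the first: starting from the r=4.5 sphere, the r=12 sphere at (6.5, 11.5) partially overlaps it — only the 8.46 mm² overlap (of its 358.07 mm²) is removed, clipping the outline; the 6.5×11.5 cube at (1.5, 6.5) misses the remaining region (no effect) — 1 connected region. Overall, the cross-section is a single solid region. The nearest boundary edge runs (3.17, -3.17)→(1.72, -4.15); distance from the point to it = 0.35 mm. The point is inside the cross-section, 0.35 mm from the nearest boundary — within the 1.2 mm shell band (3 × 0.4).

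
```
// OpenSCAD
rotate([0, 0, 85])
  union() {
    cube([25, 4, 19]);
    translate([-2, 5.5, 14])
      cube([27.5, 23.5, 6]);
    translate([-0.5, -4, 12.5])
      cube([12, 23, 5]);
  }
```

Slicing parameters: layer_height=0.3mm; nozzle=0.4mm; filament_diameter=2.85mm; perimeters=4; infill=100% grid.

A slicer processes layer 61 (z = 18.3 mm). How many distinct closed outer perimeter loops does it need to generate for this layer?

At z = 18.3 mm: the cube is present — its section is the full 25×4 rectangle; the cube at (-2, 5.5) (footprint 27.5×23.5) is included at this height; the cube at (-0.5, -4) does not reach this height (z outside [12.5, 17.5]); Merging all regions: the 2 present regions are separate (no shared area or edge), so areas and boundary lengths simply add and each stays a separate island — 2 connected regions; (whole slice rotated 85° about Z — lengths, areas and connectivity unchanged). The result has 2 disconnected regions.

2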